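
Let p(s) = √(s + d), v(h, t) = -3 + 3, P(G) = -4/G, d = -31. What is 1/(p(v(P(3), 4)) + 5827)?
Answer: 5827/33953960 - I*√31/33953960 ≈ 0.00017161 - 1.6398e-7*I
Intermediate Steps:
v(h, t) = 0
p(s) = √(-31 + s) (p(s) = √(s - 31) = √(-31 + s))
1/(p(v(P(3), 4)) + 5827) = 1/(√(-31 + 0) + 5827) = 1/(√(-31) + 5827) = 1/(I*√31 + 5827) = 1/(5827 + I*√31)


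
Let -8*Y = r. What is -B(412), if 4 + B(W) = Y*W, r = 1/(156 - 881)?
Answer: 5697/1450 ≈ 3.9290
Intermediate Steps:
r = -1/725 (r = 1/(-725) = -1/725 ≈ -0.0013793)
Y = 1/5800 (Y = -1/8*(-1/725) = 1/5800 ≈ 0.00017241)
B(W) = -4 + W/5800
-B(412) = -(-4 + (1/5800)*412) = -(-4 + 103/1450) = -1*(-5697/1450) = 5697/1450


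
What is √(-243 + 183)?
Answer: 2*I*√15 ≈ 7.746*I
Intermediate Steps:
√(-243 + 183) = √(-60) = 2*I*√15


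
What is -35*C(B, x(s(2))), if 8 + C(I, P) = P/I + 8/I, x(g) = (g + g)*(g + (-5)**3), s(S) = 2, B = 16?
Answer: 5355/4 ≈ 1338.8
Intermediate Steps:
x(g) = 2*g*(-125 + g) (x(g) = (2*g)*(g - 125) = (2*g)*(-125 + g) = 2*g*(-125 + g))
C(I, P) = -8 + 8/I + P/I (C(I, P) = -8 + (P/I + 8/I) = -8 + (8/I + P/I) = -8 + 8/I + P/I)
-35*C(B, x(s(2))) = -35*(8 + 2*2*(-125 + 2) - 8*16)/16 = -35*(8 + 2*2*(-123) - 128)/16 = -35*(8 - 492 - 128)/16 = -35*(1/16)*(-612) = -35*(-153)/4 = -1*(-5355/4) = 5355/4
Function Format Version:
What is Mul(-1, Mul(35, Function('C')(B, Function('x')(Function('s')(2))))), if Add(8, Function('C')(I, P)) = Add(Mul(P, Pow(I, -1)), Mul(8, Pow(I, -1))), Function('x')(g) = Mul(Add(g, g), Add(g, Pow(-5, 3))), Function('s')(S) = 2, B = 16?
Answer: Rational(5355, 4) ≈ 1338.8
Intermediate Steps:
Function('x')(g) = Mul(2, g, Add(-125, g)) (Function('x')(g) = Mul(Mul(2, g), Add(g, -125)) = Mul(Mul(2, g), Add(-125, g)) = Mul(2, g, Add(-125, g)))
Function('C')(I, P) = Add(-8, Mul(8, Pow(I, -1)), Mul(P, Pow(I, -1))) (Function('C')(I, P) = Add(-8, Add(Mul(P, Pow(I, -1)), Mul(8, Pow(I, -1)))) = Add(-8, Add(Mul(8, Pow(I, -1)), Mul(P, Pow(I, -1)))) = Add(-8, Mul(8, Pow(I, -1)), Mul(P, Pow(I, -1))))
Mul(-1, Mul(35, Function('C')(B, Function('x')(Function('s')(2))))) = Mul(-1, Mul(35, Mul(Pow(16, -1), Add(8, Mul(2, 2, Add(-125, 2)), Mul(-8, 16))))) = Mul(-1, Mul(35, Mul(Rational(1, 16), Add(8, Mul(2, 2, -123), -128)))) = Mul(-1, Mul(35, Mul(Rational(1, 16), Add(8, -492, -128)))) = Mul(-1, Mul(35, Mul(Rational(1, 16), -612))) = Mul(-1, Mul(35, Rational(-153, 4))) = Mul(-1, Rational(-5355, 4)) = Rational(5355, 4)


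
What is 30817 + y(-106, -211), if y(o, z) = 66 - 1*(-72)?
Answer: 30955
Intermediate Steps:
y(o, z) = 138 (y(o, z) = 66 + 72 = 138)
30817 + y(-106, -211) = 30817 + 138 = 30955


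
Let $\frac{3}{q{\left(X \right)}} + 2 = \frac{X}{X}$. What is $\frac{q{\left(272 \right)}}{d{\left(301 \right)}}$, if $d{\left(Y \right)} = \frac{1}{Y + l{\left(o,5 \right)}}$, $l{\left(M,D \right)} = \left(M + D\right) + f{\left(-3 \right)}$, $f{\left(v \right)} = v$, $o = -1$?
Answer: $-906$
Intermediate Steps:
$l{\left(M,D \right)} = -3 + D + M$ ($l{\left(M,D \right)} = \left(M + D\right) - 3 = \left(D + M\right) - 3 = -3 + D + M$)
$q{\left(X \right)} = -3$ ($q{\left(X \right)} = \frac{3}{-2 + \frac{X}{X}} = \frac{3}{-2 + 1} = \frac{3}{-1} = 3 \left(-1\right) = -3$)
$d{\left(Y \right)} = \frac{1}{1 + Y}$ ($d{\left(Y \right)} = \frac{1}{Y - -1} = \frac{1}{Y + 1} = \frac{1}{1 + Y}$)
$\frac{q{\left(272 \right)}}{d{\left(301 \right)}} = - \frac{3}{\frac{1}{1 + 301}} = - \frac{3}{\frac{1}{302}} = - 3 \frac{1}{\frac{1}{302}} = \left(-3\right) 302 = -906$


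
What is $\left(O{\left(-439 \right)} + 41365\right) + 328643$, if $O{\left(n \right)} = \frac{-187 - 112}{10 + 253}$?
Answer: $\frac{97311805}{263} \approx 3.7001 \cdot 10^{5}$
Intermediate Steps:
$O{\left(n \right)} = - \frac{299}{263}$
$\left(O{\left(-439 \right)} + 41365\right) + 328643 = \left(- \frac{299}{263} + 41365\right) + 328643 = \frac{10878696}{263} + 328643 = \frac{97311805}{263}$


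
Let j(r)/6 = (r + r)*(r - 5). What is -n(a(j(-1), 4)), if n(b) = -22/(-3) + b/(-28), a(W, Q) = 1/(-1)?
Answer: -619/84 ≈ -7.3690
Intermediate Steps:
j(r) = 12*r*(-5 + r) (j(r) = 6*((r + r)*(r - 5)) = 6*((2*r)*(-5 + r)) = 6*(2*r*(-5 + r)) = 12*r*(-5 + r))
a(W, Q) = -1
n(b) = 22/3 - b/28 (n(b) = -22*(-1/3) + b*(-1/28) = 22/3 - b/28)
-n(a(j(-1), 4)) = -(22/3 - 1/28*(-1)) = -(22/3 + 1/28) = -1*619/84 = -619/84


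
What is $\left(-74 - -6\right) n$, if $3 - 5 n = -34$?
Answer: $- \frac{2516}{5} \approx -503.2$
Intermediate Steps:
$n = \frac{37}{5}$ ($n = \frac{3}{5} - - \frac{34}{5} = \frac{3}{5} + \frac{34}{5} = \frac{37}{5} \approx 7.4$)
$\left(-74 - -6\right) n = \left(-74 - -6\right) \frac{37}{5} = \left(-74 + \left(-2 + 8\right)\right) \frac{37}{5} = \left(-74 + 6\right) \frac{37}{5} = \left(-68\right) \frac{37}{5} = - \frac{2516}{5}$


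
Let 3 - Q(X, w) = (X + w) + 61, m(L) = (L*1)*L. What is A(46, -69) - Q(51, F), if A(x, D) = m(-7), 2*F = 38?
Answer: 177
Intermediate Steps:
F = 19 (F = (1/2)*38 = 19)
m(L) = L**2 (m(L) = L*L = L**2)
Q(X, w) = -58 - X - w (Q(X, w) = 3 - ((X + w) + 61) = 3 - (61 + X + w) = 3 + (-61 - X - w) = -58 - X - w)
A(x, D) = 49 (A(x, D) = (-7)**2 = 49)
A(46, -69) - Q(51, F) = 49 - (-58 - 1*51 - 1*19) = 49 - (-58 - 51 - 19) = 49 - 1*(-128) = 49 + 128 = 177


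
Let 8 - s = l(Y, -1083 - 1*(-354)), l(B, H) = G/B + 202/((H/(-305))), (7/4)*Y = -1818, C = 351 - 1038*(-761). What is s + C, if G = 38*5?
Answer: 232724384357/294516 ≈ 7.9019e+5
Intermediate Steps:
C = 790269 (C = 351 + 789918 = 790269)
Y = -7272/7 (Y = (4/7)*(-1818) = -7272/7 ≈ -1038.9)
G = 190
l(B, H) = -61610/H + 190/B (l(B, H) = 190/B + 202/((H/(-305))) = 190/B + 202/((H*(-1/305))) = 190/B + 202/((-H/305)) = 190/B + 202*(-305/H) = 190/B - 61610/H = -61610/H + 190/B)
s = -22480447/294516 (s = 8 - (-61610/(-1083 - 1*(-354)) + 190/(-7272/7)) = 8 - (-61610/(-1083 + 354) + 190*(-7/7272)) = 8 - (-61610/(-729) - 665/3636) = 8 - (-61610*(-1/729) - 665/3636) = 8 - (61610/729 - 665/3636) = 8 - 1*24836575/294516 = 8 - 24836575/294516 = -22480447/294516 ≈ -76.330)
s + C = -22480447/294516 + 790269 = 232724384357/294516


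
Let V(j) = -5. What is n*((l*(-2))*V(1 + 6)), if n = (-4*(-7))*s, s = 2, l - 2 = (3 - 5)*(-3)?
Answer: 4480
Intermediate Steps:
l = 8 (l = 2 + (3 - 5)*(-3) = 2 - 2*(-3) = 2 + 6 = 8)
n = 56 (n = -4*(-7)*2 = 28*2 = 56)
n*((l*(-2))*V(1 + 6)) = 56*((8*(-2))*(-5)) = 56*(-16*(-5)) = 56*80 = 4480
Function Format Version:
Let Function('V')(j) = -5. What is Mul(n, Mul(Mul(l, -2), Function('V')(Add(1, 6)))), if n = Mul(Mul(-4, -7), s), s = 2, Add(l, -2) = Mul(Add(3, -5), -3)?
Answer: 4480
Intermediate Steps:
l = 8 (l = Add(2, Mul(Add(3, -5), -3)) = Add(2, Mul(-2, -3)) = Add(2, 6) = 8)
n = 56 (n = Mul(Mul(-4, -7), 2) = Mul(28, 2) = 56)
Mul(n, Mul(Mul(l, -2), Function('V')(Add(1, 6)))) = Mul(56, Mul(Mul(8, -2), -5)) = Mul(56, Mul(-16, -5)) = Mul(56, 80) = 4480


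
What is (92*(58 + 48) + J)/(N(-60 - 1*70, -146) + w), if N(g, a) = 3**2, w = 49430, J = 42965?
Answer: 52717/49439 ≈ 1.0663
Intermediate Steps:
N(g, a) = 9
(92*(58 + 48) + J)/(N(-60 - 1*70, -146) + w) = (92*(58 + 48) + 42965)/(9 + 49430) = (92*106 + 42965)/49439 = (9752 + 42965)*(1/49439) = 52717*(1/49439) = 52717/49439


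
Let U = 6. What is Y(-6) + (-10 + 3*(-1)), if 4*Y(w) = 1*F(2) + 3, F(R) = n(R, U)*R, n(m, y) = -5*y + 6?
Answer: -97/4 ≈ -24.250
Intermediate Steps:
n(m, y) = 6 - 5*y
F(R) = -24*R (F(R) = (6 - 5*6)*R = (6 - 30)*R = -24*R)
Y(w) = -45/4 (Y(w) = (1*(-24*2) + 3)/4 = (1*(-48) + 3)/4 = (-48 + 3)/4 = (1/4)*(-45) = -45/4)
Y(-6) + (-10 + 3*(-1)) = -45/4 + (-10 + 3*(-1)) = -45/4 + (-10 - 3) = -45/4 - 13 = -97/4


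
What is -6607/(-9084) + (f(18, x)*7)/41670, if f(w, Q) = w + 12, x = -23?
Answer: 3080237/4205892 ≈ 0.73236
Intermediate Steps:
f(w, Q) = 12 + w
-6607/(-9084) + (f(18, x)*7)/41670 = -6607/(-9084) + ((12 + 18)*7)/41670 = -6607*(-1/9084) + (30*7)*(1/41670) = 6607/9084 + 210*(1/41670) = 6607/9084 + 7/1389 = 3080237/4205892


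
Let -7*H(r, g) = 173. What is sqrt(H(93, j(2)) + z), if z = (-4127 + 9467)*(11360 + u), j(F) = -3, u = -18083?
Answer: I*sqrt(1759141391)/7 ≈ 5991.7*I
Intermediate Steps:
H(r, g) = -173/7 (H(r, g) = -1/7*173 = -173/7)
z = -35900820 (z = (-4127 + 9467)*(11360 - 18083) = 5340*(-6723) = -35900820)
sqrt(H(93, j(2)) + z) = sqrt(-173/7 - 35900820) = sqrt(-251305913/7) = I*sqrt(1759141391)/7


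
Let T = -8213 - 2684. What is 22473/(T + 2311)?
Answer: -2497/954 ≈ -2.6174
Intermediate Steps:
T = -10897
22473/(T + 2311) = 22473/(-10897 + 2311) = 22473/(-8586) = 22473*(-1/8586) = -2497/954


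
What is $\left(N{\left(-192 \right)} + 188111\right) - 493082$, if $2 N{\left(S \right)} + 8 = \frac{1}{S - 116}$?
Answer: $- \frac{187864601}{616} \approx -3.0498 \cdot 10^{5}$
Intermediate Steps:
$N{\left(S \right)} = -4 + \frac{1}{2 \left(-116 + S\right)}$ ($N{\left(S \right)} = -4 + \frac{1}{2 \left(S - 116\right)} = -4 + \frac{1}{2 \left(-116 + S\right)}$)
$\left(N{\left(-192 \right)} + 188111\right) - 493082 = \left(\frac{929 - -1536}{2 \left(-116 - 192\right)} + 188111\right) - 493082 = \left(\frac{929 + 1536}{2 \left(-308\right)} + 188111\right) - 493082 = \left(\frac{1}{2} \left(- \frac{1}{308}\right) 2465 + 188111\right) - 493082 = \left(- \frac{2465}{616} + 188111\right) - 493082 = \frac{115873911}{616} - 493082 = - \frac{187864601}{616}$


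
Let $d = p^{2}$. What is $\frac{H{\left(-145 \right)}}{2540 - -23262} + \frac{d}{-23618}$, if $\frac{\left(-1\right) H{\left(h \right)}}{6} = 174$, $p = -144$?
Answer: $- \frac{19988838}{21763987} \approx -0.91844$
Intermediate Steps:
$H{\left(h \right)} = -1044$ ($H{\left(h \right)} = \left(-6\right) 174 = -1044$)
$d = 20736$ ($d = \left(-144\right)^{2} = 20736$)
$\frac{H{\left(-145 \right)}}{2540 - -23262} + \frac{d}{-23618} = - \frac{1044}{2540 - -23262} + \frac{20736}{-23618} = - \frac{1044}{2540 + 23262} + 20736 \left(- \frac{1}{23618}\right) = - \frac{1044}{25802} - \frac{10368}{11809} = \left(-1044\right) \frac{1}{25802} - \frac{10368}{11809} = - \frac{522}{12901} - \frac{10368}{11809} = - \frac{19988838}{21763987}$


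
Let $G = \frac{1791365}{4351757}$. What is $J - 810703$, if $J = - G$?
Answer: $- \frac{3527984246536}{4351757} \approx -8.107 \cdot 10^{5}$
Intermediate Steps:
$G = \frac{1791365}{4351757}$ ($G = 1791365 \cdot \frac{1}{4351757} = \frac{1791365}{4351757} \approx 0.41164$)
$J = - \frac{1791365}{4351757}$ ($J = \left(-1\right) \frac{1791365}{4351757} = - \frac{1791365}{4351757} \approx -0.41164$)
$J - 810703 = - \frac{1791365}{4351757} - 810703 = - \frac{3527984246536}{4351757}$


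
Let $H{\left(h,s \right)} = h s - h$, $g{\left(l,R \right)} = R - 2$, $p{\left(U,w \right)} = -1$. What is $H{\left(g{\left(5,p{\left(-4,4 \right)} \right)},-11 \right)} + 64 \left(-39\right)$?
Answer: $-2460$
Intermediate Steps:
$g{\left(l,R \right)} = -2 + R$ ($g{\left(l,R \right)} = R - 2 = -2 + R$)
$H{\left(h,s \right)} = - h + h s$
$H{\left(g{\left(5,p{\left(-4,4 \right)} \right)},-11 \right)} + 64 \left(-39\right) = \left(-2 - 1\right) \left(-1 - 11\right) + 64 \left(-39\right) = \left(-3\right) \left(-12\right) - 2496 = 36 - 2496 = -2460$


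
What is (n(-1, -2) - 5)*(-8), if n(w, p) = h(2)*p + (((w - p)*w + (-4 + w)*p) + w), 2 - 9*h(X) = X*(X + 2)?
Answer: -104/3 ≈ -34.667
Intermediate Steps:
h(X) = 2/9 - X*(2 + X)/9 (h(X) = 2/9 - X*(X + 2)/9 = 2/9 - X*(2 + X)/9)
n(w, p) = w - 2*p/3 + p*(-4 + w) + w*(w - p) (n(w, p) = (2/9 - 2/9*2 - ⅑*2²)*p + (((w - p)*w + (-4 + w)*p) + w) = (2/9 - 4/9 - ⅑*4)*p + ((w*(w - p) + p*(-4 + w)) + w) = (2/9 - 4/9 - 4/9)*p + ((p*(-4 + w) + w*(w - p)) + w) = -2*p/3 + (w + p*(-4 + w) + w*(w - p)) = w - 2*p/3 + p*(-4 + w) + w*(w - p))
(n(-1, -2) - 5)*(-8) = ((-1 + (-1)² - 14/3*(-2)) - 5)*(-8) = ((-1 + 1 + 28/3) - 5)*(-8) = (28/3 - 5)*(-8) = (13/3)*(-8) = -104/3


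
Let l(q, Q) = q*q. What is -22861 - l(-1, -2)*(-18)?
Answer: -22843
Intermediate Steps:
l(q, Q) = q²
-22861 - l(-1, -2)*(-18) = -22861 - (-1)²*(-18) = -22861 - (-18) = -22861 - 1*(-18) = -22861 + 18 = -22843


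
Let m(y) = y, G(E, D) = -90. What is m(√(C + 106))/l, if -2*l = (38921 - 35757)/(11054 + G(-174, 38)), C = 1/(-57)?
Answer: -5482*√344337/45087 ≈ -71.348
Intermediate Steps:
C = -1/57 ≈ -0.017544
l = -791/5482 (l = -(38921 - 35757)/(2*(11054 - 90)) = -1582/10964 = -½*791/2741 = -791/5482 ≈ -0.14429)
m(√(C + 106))/l = √(-1/57 + 106)/(-791/5482) = √(6041/57)*(-5482/791) = (√344337/57)*(-5482/791) = -5482*√344337/45087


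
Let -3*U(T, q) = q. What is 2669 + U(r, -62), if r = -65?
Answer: 8069/3 ≈ 2689.7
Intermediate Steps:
U(T, q) = -q/3
2669 + U(r, -62) = 2669 - ⅓*(-62) = 2669 + 62/3 = 8069/3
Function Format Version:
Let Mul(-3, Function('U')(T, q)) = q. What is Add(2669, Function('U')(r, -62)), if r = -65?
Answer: Rational(8069, 3) ≈ 2689.7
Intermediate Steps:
Function('U')(T, q) = Mul(Rational(-1, 3), q)
Add(2669, Function('U')(r, -62)) = Add(2669, Mul(Rational(-1, 3), -62)) = Add(2669, Rational(62, 3)) = Rational(8069, 3)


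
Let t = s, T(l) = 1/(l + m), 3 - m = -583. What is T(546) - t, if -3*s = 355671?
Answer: 134206525/1132 ≈ 1.1856e+5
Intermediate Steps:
s = -118557 (s = -1/3*355671 = -118557)
m = 586 (m = 3 - 1*(-583) = 3 + 583 = 586)
T(l) = 1/(586 + l) (T(l) = 1/(l + 586) = 1/(586 + l))
t = -118557
T(546) - t = 1/(586 + 546) - 1*(-118557) = 1/1132 + 118557 = 134206525/1132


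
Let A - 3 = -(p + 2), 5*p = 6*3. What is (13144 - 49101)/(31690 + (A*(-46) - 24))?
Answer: -179785/158928 ≈ -1.1312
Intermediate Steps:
p = 18/5 (p = (6*3)/5 = (1/5)*18 = 18/5 ≈ 3.6000)
A = -13/5 (A = 3 - (18/5 + 2) = 3 - 1*28/5 = 3 - 28/5 = -13/5 ≈ -2.6000)
(13144 - 49101)/(31690 + (A*(-46) - 24)) = (13144 - 49101)/(31690 + (-13/5*(-46) - 24)) = -35957/(31690 + (598/5 - 24)) = -35957/(31690 + 478/5) = -35957/158928/5 = -35957*5/158928 = -179785/158928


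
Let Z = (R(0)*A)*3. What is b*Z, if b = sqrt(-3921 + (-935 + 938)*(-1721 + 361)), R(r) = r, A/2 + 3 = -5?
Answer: 0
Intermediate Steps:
A = -16 (A = -6 + 2*(-5) = -6 - 10 = -16)
b = 3*I*sqrt(889) (b = sqrt(-3921 + 3*(-1360)) = sqrt(-3921 - 4080) = sqrt(-8001) = 3*I*sqrt(889) ≈ 89.448*I)
Z = 0 (Z = (0*(-16))*3 = 0*3 = 0)
b*Z = (3*I*sqrt(889))*0 = 0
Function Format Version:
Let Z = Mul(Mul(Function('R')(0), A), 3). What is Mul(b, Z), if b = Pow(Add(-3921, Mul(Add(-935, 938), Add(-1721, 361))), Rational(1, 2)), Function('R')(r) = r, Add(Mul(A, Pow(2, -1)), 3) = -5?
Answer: 0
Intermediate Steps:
A = -16 (A = Add(-6, Mul(2, -5)) = Add(-6, -10) = -16)
b = Mul(3, I, Pow(889, Rational(1, 2))) (b = Pow(Add(-3921, Mul(3, -1360)), Rational(1, 2)) = Pow(Add(-3921, -4080), Rational(1, 2)) = Pow(-8001, Rational(1, 2)) = Mul(3, I, Pow(889, Rational(1, 2))) ≈ Mul(89.448, I))
Z = 0 (Z = Mul(Mul(0, -16), 3) = Mul(0, 3) = 0)
Mul(b, Z) = Mul(Mul(3, I, Pow(889, Rational(1, 2))), 0) = 0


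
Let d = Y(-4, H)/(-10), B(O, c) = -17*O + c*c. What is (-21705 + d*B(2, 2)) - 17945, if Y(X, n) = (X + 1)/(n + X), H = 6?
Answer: -79309/2 ≈ -39655.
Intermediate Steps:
B(O, c) = c**2 - 17*O (B(O, c) = -17*O + c**2 = c**2 - 17*O)
Y(X, n) = (1 + X)/(X + n)
d = 3/20 (d = ((1 - 4)/(-4 + 6))/(-10) = (-3/2)*(-1/10) = ((1/2)*(-3))*(-1/10) = -3/2*(-1/10) = 3/20 ≈ 0.15000)
(-21705 + d*B(2, 2)) - 17945 = (-21705 + 3*(2**2 - 17*2)/20) - 17945 = (-21705 + 3*(4 - 34)/20) - 17945 = (-21705 + (3/20)*(-30)) - 17945 = (-21705 - 9/2) - 17945 = -43419/2 - 17945 = -79309/2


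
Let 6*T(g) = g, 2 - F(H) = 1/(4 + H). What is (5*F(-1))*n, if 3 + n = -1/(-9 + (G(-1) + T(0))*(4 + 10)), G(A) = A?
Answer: -1700/69 ≈ -24.638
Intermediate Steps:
F(H) = 2 - 1/(4 + H)
T(g) = g/6
n = -68/23 (n = -3 - 1/(-9 + (-1 + (⅙)*0)*(4 + 10)) = -3 - 1/(-9 + (-1 + 0)*14) = -3 - 1/(-9 - 1*14) = -3 - 1/(-9 - 14) = -3 - 1/(-23) = -3 - 1*(-1/23) = -3 + 1/23 = -68/23 ≈ -2.9565)
(5*F(-1))*n = (5*((7 + 2*(-1))/(4 - 1)))*(-68/23) = (5*((7 - 2)/3))*(-68/23) = (5*((⅓)*5))*(-68/23) = (5*(5/3))*(-68/23) = (25/3)*(-68/23) = -1700/69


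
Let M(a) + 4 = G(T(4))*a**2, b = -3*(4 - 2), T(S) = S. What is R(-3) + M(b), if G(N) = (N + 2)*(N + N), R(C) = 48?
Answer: 1772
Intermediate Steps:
G(N) = 2*N*(2 + N) (G(N) = (2 + N)*(2*N) = 2*N*(2 + N))
b = -6 (b = -3*2 = -6)
M(a) = -4 + 48*a**2 (M(a) = -4 + (2*4*(2 + 4))*a**2 = -4 + (2*4*6)*a**2 = -4 + 48*a**2)
R(-3) + M(b) = 48 + (-4 + 48*(-6)**2) = 48 + (-4 + 48*36) = 48 + (-4 + 1728) = 48 + 1724 = 1772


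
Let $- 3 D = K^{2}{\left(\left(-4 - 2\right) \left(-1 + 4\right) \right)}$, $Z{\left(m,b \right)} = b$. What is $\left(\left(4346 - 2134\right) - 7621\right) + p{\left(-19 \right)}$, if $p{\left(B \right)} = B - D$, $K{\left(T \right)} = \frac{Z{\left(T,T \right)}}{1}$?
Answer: $-5320$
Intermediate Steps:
$K{\left(T \right)} = T$ ($K{\left(T \right)} = \frac{T}{1} = T 1 = T$)
$D = -108$ ($D = - \frac{\left(\left(-4 - 2\right) \left(-1 + 4\right)\right)^{2}}{3} = - \frac{\left(\left(-6\right) 3\right)^{2}}{3} = - \frac{\left(-18\right)^{2}}{3} = \left(- \frac{1}{3}\right) 324 = -108$)
$p{\left(B \right)} = 108 + B$ ($p{\left(B \right)} = B - -108 = B + 108 = 108 + B$)
$\left(\left(4346 - 2134\right) - 7621\right) + p{\left(-19 \right)} = \left(\left(4346 - 2134\right) - 7621\right) + \left(108 - 19\right) = \left(\left(4346 - 2134\right) - 7621\right) + 89 = \left(2212 - 7621\right) + 89 = -5409 + 89 = -5320$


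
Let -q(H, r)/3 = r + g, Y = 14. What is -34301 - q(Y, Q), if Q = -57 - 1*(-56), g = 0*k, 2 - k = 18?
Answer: -34304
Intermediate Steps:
k = -16 (k = 2 - 1*18 = 2 - 18 = -16)
g = 0 (g = 0*(-16) = 0)
Q = -1 (Q = -57 + 56 = -1)
q(H, r) = -3*r (q(H, r) = -3*(r + 0) = -3*r)
-34301 - q(Y, Q) = -34301 - (-3)*(-1) = -34301 - 1*3 = -34301 - 3 = -34304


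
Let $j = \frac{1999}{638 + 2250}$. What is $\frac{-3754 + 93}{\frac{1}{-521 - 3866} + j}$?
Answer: $- \frac{46383610616}{8766725} \approx -5290.9$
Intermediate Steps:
$j = \frac{1999}{2888} \approx 0.69217$
$\frac{-3754 + 93}{\frac{1}{-521 - 3866} + j} = \frac{-3754 + 93}{\frac{1}{-521 - 3866} + \frac{1999}{2888}} = - \frac{3661}{\frac{1}{-4387} + \frac{1999}{2888}} = - \frac{3661}{- \frac{1}{4387} + \frac{1999}{2888}} = - \frac{3661}{\frac{8766725}{12669656}} = \left(-3661\right) \frac{12669656}{8766725} = - \frac{46383610616}{8766725}$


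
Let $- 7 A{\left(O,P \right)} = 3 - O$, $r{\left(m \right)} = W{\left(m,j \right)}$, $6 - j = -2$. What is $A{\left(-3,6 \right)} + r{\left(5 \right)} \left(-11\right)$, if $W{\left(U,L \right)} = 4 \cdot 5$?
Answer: $- \frac{1546}{7} \approx -220.86$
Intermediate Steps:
$j = 8$ ($j = 6 - -2 = 6 + 2 = 8$)
$W{\left(U,L \right)} = 20$
$r{\left(m \right)} = 20$
$A{\left(O,P \right)} = - \frac{3}{7} + \frac{O}{7}$ ($A{\left(O,P \right)} = - \frac{3 - O}{7} = - \frac{3}{7} + \frac{O}{7}$)
$A{\left(-3,6 \right)} + r{\left(5 \right)} \left(-11\right) = \left(- \frac{3}{7} + \frac{1}{7} \left(-3\right)\right) + 20 \left(-11\right) = \left(- \frac{3}{7} - \frac{3}{7}\right) - 220 = - \frac{6}{7} - 220 = - \frac{1546}{7}$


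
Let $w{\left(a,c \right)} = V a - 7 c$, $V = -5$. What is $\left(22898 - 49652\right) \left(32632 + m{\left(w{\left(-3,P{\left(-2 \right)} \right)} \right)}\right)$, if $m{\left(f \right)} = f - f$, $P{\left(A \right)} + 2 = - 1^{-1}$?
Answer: $-873036528$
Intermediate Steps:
$P{\left(A \right)} = -3$ ($P{\left(A \right)} = -2 - 1^{-1} = -2 - 1 = -3$)
$w{\left(a,c \right)} = - 7 c - 5 a$ ($w{\left(a,c \right)} = - 5 a - 7 c = - 7 c - 5 a$)
$m{\left(f \right)} = 0$
$\left(22898 - 49652\right) \left(32632 + m{\left(w{\left(-3,P{\left(-2 \right)} \right)} \right)}\right) = \left(22898 - 49652\right) \left(32632 + 0\right) = \left(-26754\right) 32632 = -873036528$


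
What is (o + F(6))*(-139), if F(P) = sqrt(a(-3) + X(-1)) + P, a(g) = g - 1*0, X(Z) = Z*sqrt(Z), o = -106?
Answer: 13900 - 139*sqrt(-3 - I) ≈ 13860.0 + 243.99*I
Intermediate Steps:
X(Z) = Z**(3/2)
a(g) = g (a(g) = g + 0 = g)
F(P) = P + sqrt(-3 - I) (F(P) = sqrt(-3 + (-1)**(3/2)) + P = sqrt(-3 - I) + P = P + sqrt(-3 - I))
(o + F(6))*(-139) = (-106 + (6 + sqrt(-3 - I)))*(-139) = (-100 + sqrt(-3 - I))*(-139) = 13900 - 139*sqrt(-3 - I)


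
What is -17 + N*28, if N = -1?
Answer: -45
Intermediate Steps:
-17 + N*28 = -17 - 1*28 = -17 - 28 = -45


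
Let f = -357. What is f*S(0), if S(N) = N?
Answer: 0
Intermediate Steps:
f*S(0) = -357*0 = 0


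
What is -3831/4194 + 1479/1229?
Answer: 498209/1718142 ≈ 0.28997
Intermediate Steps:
-3831/4194 + 1479/1229 = -3831*1/4194 + 1479*(1/1229) = -1277/1398 + 1479/1229 = 498209/1718142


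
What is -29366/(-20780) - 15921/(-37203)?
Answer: 237223613/128846390 ≈ 1.8411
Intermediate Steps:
-29366/(-20780) - 15921/(-37203) = -29366*(-1/20780) - 15921*(-1/37203) = 14683/10390 + 5307/12401 = 237223613/128846390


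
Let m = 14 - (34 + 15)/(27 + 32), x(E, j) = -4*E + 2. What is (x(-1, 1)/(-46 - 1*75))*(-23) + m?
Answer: 102159/7139 ≈ 14.310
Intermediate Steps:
x(E, j) = 2 - 4*E
m = 777/59 (m = 14 - 49/59 = 777/59 ≈ 13.169)
(x(-1, 1)/(-46 - 1*75))*(-23) + m = ((2 - 4*(-1))/(-46 - 1*75))*(-23) + 777/59 = ((2 + 4)/(-46 - 75))*(-23) + 777/59 = (6/(-121))*(-23) + 777/59 = (6*(-1/121))*(-23) + 777/59 = -6/121*(-23) + 777/59 = 138/121 + 777/59 = 102159/7139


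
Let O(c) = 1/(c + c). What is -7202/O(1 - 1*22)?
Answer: 302484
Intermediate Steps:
O(c) = 1/(2*c)
-7202/O(1 - 1*22) = -7202/(1/(2*(1 - 1*22))) = -7202/(1/(2*(1 - 22))) = -7202/((1/2)/(-21)) = -7202/((1/2)*(-1/21)) = -7202/(-1/42) = -7202*(-42) = 302484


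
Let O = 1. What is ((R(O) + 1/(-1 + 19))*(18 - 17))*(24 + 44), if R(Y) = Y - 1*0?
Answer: 646/9 ≈ 71.778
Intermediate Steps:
R(Y) = Y (R(Y) = Y + 0 = Y)
((R(O) + 1/(-1 + 19))*(18 - 17))*(24 + 44) = ((1 + 1/(-1 + 19))*(18 - 17))*(24 + 44) = ((1 + 1/18)*1)*68 = ((19/18)*1)*68 = (19/18)*68 = 646/9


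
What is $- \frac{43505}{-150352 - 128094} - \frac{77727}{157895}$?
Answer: $- \frac{2110507181}{6280747310} \approx -0.33603$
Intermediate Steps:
$- \frac{43505}{-150352 - 128094} - \frac{77727}{157895} = - \frac{43505}{-278446} - \frac{77727}{157895} = \left(-43505\right) \left(- \frac{1}{278446}\right) - \frac{77727}{157895} = \frac{6215}{39778} - \frac{77727}{157895} = - \frac{2110507181}{6280747310}$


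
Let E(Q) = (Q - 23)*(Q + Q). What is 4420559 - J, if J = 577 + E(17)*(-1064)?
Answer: 4202926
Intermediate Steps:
E(Q) = 2*Q*(-23 + Q) (E(Q) = (-23 + Q)*(2*Q) = 2*Q*(-23 + Q))
J = 217633 (J = 577 + (2*17*(-23 + 17))*(-1064) = 577 + (2*17*(-6))*(-1064) = 577 - 204*(-1064) = 577 + 217056 = 217633)
4420559 - J = 4420559 - 1*217633 = 4420559 - 217633 = 4202926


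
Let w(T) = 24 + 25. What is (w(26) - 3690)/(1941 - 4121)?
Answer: 3641/2180 ≈ 1.6702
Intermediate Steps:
w(T) = 49
(w(26) - 3690)/(1941 - 4121) = (49 - 3690)/(1941 - 4121) = -3641/(-2180) = -3641*(-1/2180) = 3641/2180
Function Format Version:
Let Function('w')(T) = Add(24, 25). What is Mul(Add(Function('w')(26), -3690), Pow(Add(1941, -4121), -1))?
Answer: Rational(3641, 2180) ≈ 1.6702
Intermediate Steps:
Function('w')(T) = 49
Mul(Add(Function('w')(26), -3690), Pow(Add(1941, -4121), -1)) = Mul(Add(49, -3690), Pow(Add(1941, -4121), -1)) = Mul(-3641, Pow(-2180, -1)) = Mul(-3641, Rational(-1, 2180)) = Rational(3641, 2180)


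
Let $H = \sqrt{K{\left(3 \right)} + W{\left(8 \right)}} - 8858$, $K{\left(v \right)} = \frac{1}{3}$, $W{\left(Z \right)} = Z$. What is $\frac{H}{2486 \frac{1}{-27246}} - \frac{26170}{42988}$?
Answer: $\frac{235792652831}{2428822} - \frac{22705 \sqrt{3}}{1243} \approx 97050.0$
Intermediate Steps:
$K{\left(v \right)} = \frac{1}{3}$
$H = -8858 + \frac{5 \sqrt{3}}{3}$ ($H = \sqrt{\frac{1}{3} + 8} - 8858 = \sqrt{\frac{25}{3}} - 8858 = \frac{5 \sqrt{3}}{3} - 8858 = -8858 + \frac{5 \sqrt{3}}{3} \approx -8855.1$)
$\frac{H}{2486 \frac{1}{-27246}} - \frac{26170}{42988} = \frac{-8858 + \frac{5 \sqrt{3}}{3}}{2486 \frac{1}{-27246}} - \frac{26170}{42988} = \frac{-8858 + \frac{5 \sqrt{3}}{3}}{2486 \left(- \frac{1}{27246}\right)} - \frac{13085}{21494} = \frac{-8858 + \frac{5 \sqrt{3}}{3}}{- \frac{1243}{13623}} - \frac{13085}{21494} = \left(-8858 + \frac{5 \sqrt{3}}{3}\right) \left(- \frac{13623}{1243}\right) - \frac{13085}{21494} = \left(\frac{120672534}{1243} - \frac{22705 \sqrt{3}}{1243}\right) - \frac{13085}{21494} = \frac{235792652831}{2428822} - \frac{22705 \sqrt{3}}{1243}$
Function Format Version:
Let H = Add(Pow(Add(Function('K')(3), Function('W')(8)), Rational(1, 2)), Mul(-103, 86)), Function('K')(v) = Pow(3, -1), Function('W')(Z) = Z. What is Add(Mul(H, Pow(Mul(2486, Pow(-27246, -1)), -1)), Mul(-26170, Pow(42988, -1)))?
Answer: Add(Rational(235792652831, 2428822), Mul(Rational(-22705, 1243), Pow(3, Rational(1, 2)))) ≈ 97050.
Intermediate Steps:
Function('K')(v) = Rational(1, 3)
H = Add(-8858, Mul(Rational(5, 3), Pow(3, Rational(1, 2)))) (H = Add(Pow(Add(Rational(1, 3), 8), Rational(1, 2)), Mul(-103, 86)) = Add(Pow(Rational(25, 3), Rational(1, 2)), -8858) = Add(Mul(Rational(5, 3), Pow(3, Rational(1, 2))), -8858) = Add(-8858, Mul(Rational(5, 3), Pow(3, Rational(1, 2)))) ≈ -8855.1)
Add(Mul(H, Pow(Mul(2486, Pow(-27246, -1)), -1)), Mul(-26170, Pow(42988, -1))) = Add(Mul(Add(-8858, Mul(Rational(5, 3), Pow(3, Rational(1, 2)))), Pow(Mul(2486, Pow(-27246, -1)), -1)), Mul(-26170, Pow(42988, -1))) = Add(Mul(Add(-8858, Mul(Rational(5, 3), Pow(3, Rational(1, 2)))), Pow(Mul(2486, Rational(-1, 27246)), -1)), Mul(-26170, Rational(1, 42988))) = Add(Mul(Add(-8858, Mul(Rational(5, 3), Pow(3, Rational(1, 2)))), Pow(Rational(-1243, 13623), -1)), Rational(-13085, 21494)) = Add(Mul(Add(-8858, Mul(Rational(5, 3), Pow(3, Rational(1, 2)))), Rational(-13623, 1243)), Rational(-13085, 21494)) = Add(Add(Rational(120672534, 1243), Mul(Rational(-22705, 1243), Pow(3, Rational(1, 2)))), Rational(-13085, 21494)) = Add(Rational(235792652831, 2428822), Mul(Rational(-22705, 1243), Pow(3, Rational(1, 2))))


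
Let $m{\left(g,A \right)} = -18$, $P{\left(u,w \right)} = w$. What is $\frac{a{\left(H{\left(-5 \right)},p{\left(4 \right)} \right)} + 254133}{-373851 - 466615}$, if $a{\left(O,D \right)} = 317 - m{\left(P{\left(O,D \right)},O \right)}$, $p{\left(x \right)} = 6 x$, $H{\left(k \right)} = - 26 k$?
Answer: $- \frac{127234}{420233} \approx -0.30277$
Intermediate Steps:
$a{\left(O,D \right)} = 335$ ($a{\left(O,D \right)} = 317 - -18 = 317 + 18 = 335$)
$\frac{a{\left(H{\left(-5 \right)},p{\left(4 \right)} \right)} + 254133}{-373851 - 466615} = \frac{335 + 254133}{-373851 - 466615} = \frac{254468}{-840466} = 254468 \left(- \frac{1}{840466}\right) = - \frac{127234}{420233}$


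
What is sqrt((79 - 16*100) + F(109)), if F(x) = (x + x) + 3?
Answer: 10*I*sqrt(13) ≈ 36.056*I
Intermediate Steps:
F(x) = 3 + 2*x (F(x) = 2*x + 3 = 3 + 2*x)
sqrt((79 - 16*100) + F(109)) = sqrt((79 - 16*100) + (3 + 2*109)) = sqrt((79 - 1600) + (3 + 218)) = sqrt(-1521 + 221) = sqrt(-1300) = 10*I*sqrt(13)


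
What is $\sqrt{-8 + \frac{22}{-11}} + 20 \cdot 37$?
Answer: $740 + i \sqrt{10} \approx 740.0 + 3.1623 i$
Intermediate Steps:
$\sqrt{-8 + \frac{22}{-11}} + 20 \cdot 37 = \sqrt{-8 + 22 \left(- \frac{1}{11}\right)} + 740 = \sqrt{-8 - 2} + 740 = \sqrt{-10} + 740 = i \sqrt{10} + 740 = 740 + i \sqrt{10}$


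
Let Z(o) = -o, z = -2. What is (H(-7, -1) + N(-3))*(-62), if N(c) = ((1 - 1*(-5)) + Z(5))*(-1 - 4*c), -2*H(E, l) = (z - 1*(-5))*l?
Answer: -775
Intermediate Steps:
H(E, l) = -3*l/2 (H(E, l) = -(-2 - 1*(-5))*l/2 = -(-2 + 5)*l/2 = -3*l/2)
N(c) = -1 - 4*c (N(c) = ((1 - 1*(-5)) - 1*5)*(-1 - 4*c) = ((1 + 5) - 5)*(-1 - 4*c) = (6 - 5)*(-1 - 4*c) = 1*(-1 - 4*c) = -1 - 4*c)
(H(-7, -1) + N(-3))*(-62) = (-3/2*(-1) + (-1 - 4*(-3)))*(-62) = (3/2 + (-1 + 12))*(-62) = (3/2 + 11)*(-62) = (25/2)*(-62) = -775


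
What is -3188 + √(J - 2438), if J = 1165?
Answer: -3188 + I*√1273 ≈ -3188.0 + 35.679*I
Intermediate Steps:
-3188 + √(J - 2438) = -3188 + √(1165 - 2438) = -3188 + √(-1273) = -3188 + I*√1273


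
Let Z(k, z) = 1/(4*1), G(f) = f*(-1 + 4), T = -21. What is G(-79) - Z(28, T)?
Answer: -949/4 ≈ -237.25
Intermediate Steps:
G(f) = 3*f (G(f) = f*3 = 3*f)
Z(k, z) = ¼ (Z(k, z) = 1/4 = ¼)
G(-79) - Z(28, T) = 3*(-79) - 1*¼ = -237 - ¼ = -949/4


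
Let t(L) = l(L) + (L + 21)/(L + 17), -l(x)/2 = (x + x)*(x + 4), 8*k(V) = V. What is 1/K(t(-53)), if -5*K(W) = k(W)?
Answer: 90/23371 ≈ 0.0038509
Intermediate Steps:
k(V) = V/8
l(x) = -4*x*(4 + x) (l(x) = -2*(x + x)*(x + 4) = -2*2*x*(4 + x) = -4*x*(4 + x))
t(L) = (21 + L)/(17 + L) - 4*L*(4 + L) (t(L) = -4*L*(4 + L) + (L + 21)/(L + 17) = -4*L*(4 + L) + (21 + L)/(17 + L) = (21 + L)/(17 + L) - 4*L*(4 + L))
K(W) = -W/40
1/K(t(-53)) = 1/(-(21 - 271*(-53) - 84*(-53)**2 - 4*(-53)**3)/(40*(17 - 53))) = 1/(-(21 + 14363 - 84*2809 - 4*(-148877))/(40*(-36))) = 1/(-(-1)*(21 + 14363 - 235956 + 595508)/1440) = 1/(-(-1)*373936/1440) = 1/(-1/40*(-93484/9)) = 1/(23371/90) = 90/23371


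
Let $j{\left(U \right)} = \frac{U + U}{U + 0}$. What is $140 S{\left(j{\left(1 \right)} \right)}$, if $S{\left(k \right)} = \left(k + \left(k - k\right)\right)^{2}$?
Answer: $560$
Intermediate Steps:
$j{\left(U \right)} = 2$ ($j{\left(U \right)} = \frac{2 U}{U} = 2$)
$S{\left(k \right)} = k^{2}$ ($S{\left(k \right)} = \left(k + 0\right)^{2} = k^{2}$)
$140 S{\left(j{\left(1 \right)} \right)} = 140 \cdot 2^{2} = 140 \cdot 4 = 560$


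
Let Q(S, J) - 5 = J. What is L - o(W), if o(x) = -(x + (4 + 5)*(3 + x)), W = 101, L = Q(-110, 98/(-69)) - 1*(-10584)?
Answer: 802096/69 ≈ 11625.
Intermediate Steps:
Q(S, J) = 5 + J
L = 730543/69 (L = (5 + 98/(-69)) - 1*(-10584) = (5 + 98*(-1/69)) + 10584 = (5 - 98/69) + 10584 = 247/69 + 10584 = 730543/69 ≈ 10588.)
o(x) = -27 - 10*x (o(x) = -(x + 9*(3 + x)) = -(x + (27 + 9*x)) = -(27 + 10*x) = -27 - 10*x)
L - o(W) = 730543/69 - (-27 - 10*101) = 730543/69 - (-27 - 1010) = 730543/69 - 1*(-1037) = 730543/69 + 1037 = 802096/69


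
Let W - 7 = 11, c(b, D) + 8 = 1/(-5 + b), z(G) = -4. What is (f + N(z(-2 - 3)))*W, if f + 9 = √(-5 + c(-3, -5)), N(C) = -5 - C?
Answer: -180 + 9*I*√210/2 ≈ -180.0 + 65.211*I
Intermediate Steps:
c(b, D) = -8 + 1/(-5 + b)
W = 18 (W = 7 + 11 = 18)
f = -9 + I*√210/4 (f = -9 + √(-5 + (41 - 8*(-3))/(-5 - 3)) = -9 + √(-5 + (41 + 24)/(-8)) = -9 + √(-5 - ⅛*65) = -9 + √(-5 - 65/8) = -9 + √(-105/8) = -9 + I*√210/4 ≈ -9.0 + 3.6228*I)
(f + N(z(-2 - 3)))*W = ((-9 + I*√210/4) + (-5 - 1*(-4)))*18 = ((-9 + I*√210/4) + (-5 + 4))*18 = ((-9 + I*√210/4) - 1)*18 = (-10 + I*√210/4)*18 = -180 + 9*I*√210/2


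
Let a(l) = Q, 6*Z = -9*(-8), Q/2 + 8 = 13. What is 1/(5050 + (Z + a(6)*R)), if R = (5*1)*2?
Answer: 1/5162 ≈ 0.00019372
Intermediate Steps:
Q = 10 (Q = -16 + 2*13 = -16 + 26 = 10)
Z = 12 (Z = (-9*(-8))/6 = (⅙)*72 = 12)
a(l) = 10
R = 10 (R = 5*2 = 10)
1/(5050 + (Z + a(6)*R)) = 1/(5050 + (12 + 10*10)) = 1/(5050 + (12 + 100)) = 1/(5050 + 112) = 1/5162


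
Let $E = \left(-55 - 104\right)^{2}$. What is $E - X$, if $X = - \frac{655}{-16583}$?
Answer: $\frac{419234168}{16583} \approx 25281.0$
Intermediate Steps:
$E = 25281$ ($E = \left(-159\right)^{2} = 25281$)
$X = \frac{655}{16583}$ ($X = \left(-655\right) \left(- \frac{1}{16583}\right) = \frac{655}{16583} \approx 0.039498$)
$E - X = 25281 - \frac{655}{16583} = \frac{419234168}{16583}$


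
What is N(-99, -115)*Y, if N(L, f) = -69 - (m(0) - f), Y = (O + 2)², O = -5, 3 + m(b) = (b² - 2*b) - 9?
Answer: -1548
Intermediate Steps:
m(b) = -12 + b² - 2*b (m(b) = -3 + ((b² - 2*b) - 9) = -3 + (-9 + b² - 2*b) = -12 + b² - 2*b)
Y = 9 (Y = (-5 + 2)² = (-3)² = 9)
N(L, f) = -57 + f (N(L, f) = -69 - ((-12 + 0² - 2*0) - f) = -69 - ((-12 + 0 + 0) - f) = -69 - (-12 - f) = -69 + (12 + f) = -57 + f)
N(-99, -115)*Y = (-57 - 115)*9 = -172*9 = -1548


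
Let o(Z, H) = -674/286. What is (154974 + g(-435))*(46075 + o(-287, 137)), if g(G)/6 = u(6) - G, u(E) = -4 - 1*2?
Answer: 1037987352624/143 ≈ 7.2587e+9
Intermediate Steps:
u(E) = -6 (u(E) = -4 - 2 = -6)
o(Z, H) = -337/143 (o(Z, H) = -674*1/286 = -337/143)
g(G) = -36 - 6*G (g(G) = 6*(-6 - G) = -36 - 6*G)
(154974 + g(-435))*(46075 + o(-287, 137)) = (154974 + (-36 - 6*(-435)))*(46075 - 337/143) = (154974 + (-36 + 2610))*(6588388/143) = (154974 + 2574)*(6588388/143) = 157548*(6588388/143) = 1037987352624/143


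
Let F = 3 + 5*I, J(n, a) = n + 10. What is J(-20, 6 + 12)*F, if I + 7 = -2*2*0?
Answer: 320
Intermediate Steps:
I = -7 (I = -7 - 2*2*0 = -7 - 4*0 = -7 + 0 = -7)
J(n, a) = 10 + n
F = -32 (F = 3 + 5*(-7) = 3 - 35 = -32)
J(-20, 6 + 12)*F = (10 - 20)*(-32) = -10*(-32) = 320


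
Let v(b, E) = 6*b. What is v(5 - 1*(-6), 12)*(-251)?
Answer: -16566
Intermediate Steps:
v(5 - 1*(-6), 12)*(-251) = (6*(5 - 1*(-6)))*(-251) = (6*(5 + 6))*(-251) = (6*11)*(-251) = 66*(-251) = -16566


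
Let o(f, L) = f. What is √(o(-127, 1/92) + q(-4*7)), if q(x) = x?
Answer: I*√155 ≈ 12.45*I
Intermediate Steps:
√(o(-127, 1/92) + q(-4*7)) = √(-127 - 4*7) = √(-127 - 28) = √(-155) = I*√155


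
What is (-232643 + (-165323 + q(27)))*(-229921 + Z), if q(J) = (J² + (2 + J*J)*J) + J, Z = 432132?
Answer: -76329192803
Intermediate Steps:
q(J) = J + J² + J*(2 + J²) (q(J) = (J² + (2 + J²)*J) + J = (J² + J*(2 + J²)) + J = J + J² + J*(2 + J²))
(-232643 + (-165323 + q(27)))*(-229921 + Z) = (-232643 + (-165323 + 27*(3 + 27 + 27²)))*(-229921 + 432132) = (-232643 + (-165323 + 27*(3 + 27 + 729)))*202211 = (-232643 + (-165323 + 27*759))*202211 = (-232643 + (-165323 + 20493))*202211 = (-232643 - 144830)*202211 = -377473*202211 = -76329192803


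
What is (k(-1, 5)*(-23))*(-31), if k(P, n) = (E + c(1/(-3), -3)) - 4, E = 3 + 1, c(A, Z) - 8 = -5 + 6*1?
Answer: 6417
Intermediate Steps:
c(A, Z) = 9 (c(A, Z) = 8 + (-5 + 6*1) = 8 + (-5 + 6) = 8 + 1 = 9)
E = 4
k(P, n) = 9 (k(P, n) = (4 + 9) - 4 = 13 - 4 = 9)
(k(-1, 5)*(-23))*(-31) = (9*(-23))*(-31) = -207*(-31) = 6417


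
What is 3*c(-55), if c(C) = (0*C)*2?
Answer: 0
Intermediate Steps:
c(C) = 0 (c(C) = 0*2 = 0)
3*c(-55) = 3*0 = 0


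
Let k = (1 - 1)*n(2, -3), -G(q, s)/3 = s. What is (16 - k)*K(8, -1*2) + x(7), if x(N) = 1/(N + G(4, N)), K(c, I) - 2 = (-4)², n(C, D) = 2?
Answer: 4031/14 ≈ 287.93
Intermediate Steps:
G(q, s) = -3*s
K(c, I) = 18 (K(c, I) = 2 + (-4)² = 2 + 16 = 18)
k = 0 (k = (1 - 1)*2 = 0*2 = 0)
x(N) = -1/(2*N) (x(N) = 1/(N - 3*N) = 1/(-2*N) = -1/(2*N))
(16 - k)*K(8, -1*2) + x(7) = (16 - 1*0)*18 - ½/7 = (16 + 0)*18 - ½*⅐ = 16*18 - 1/14 = 288 - 1/14 = 4031/14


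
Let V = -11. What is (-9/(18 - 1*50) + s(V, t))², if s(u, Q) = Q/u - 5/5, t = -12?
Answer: 17161/123904 ≈ 0.13850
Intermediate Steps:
s(u, Q) = -1 + Q/u (s(u, Q) = Q/u - 5*⅕ = Q/u - 1 = -1 + Q/u)
(-9/(18 - 1*50) + s(V, t))² = (-9/(18 - 1*50) + (-12 - 1*(-11))/(-11))² = (-9/(18 - 50) - (-12 + 11)/11)² = (-9/(-32) - 1/11*(-1))² = (-9*(-1/32) + 1/11)² = (9/32 + 1/11)² = (131/352)² = 17161/123904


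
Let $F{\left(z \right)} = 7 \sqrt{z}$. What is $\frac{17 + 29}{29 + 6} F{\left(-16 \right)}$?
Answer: $\frac{184 i}{5} \approx 36.8 i$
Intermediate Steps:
$\frac{17 + 29}{29 + 6} F{\left(-16 \right)} = \frac{17 + 29}{29 + 6} \cdot 7 \sqrt{-16} = \frac{46}{35} \cdot 7 \cdot 4 i = 46 \cdot \frac{1}{35} \cdot 28 i = \frac{46 \cdot 28 i}{35} = \frac{184 i}{5}$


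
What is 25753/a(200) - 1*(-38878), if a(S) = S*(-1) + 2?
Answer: 7672091/198 ≈ 38748.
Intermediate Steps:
a(S) = 2 - S (a(S) = -S + 2 = 2 - S)
25753/a(200) - 1*(-38878) = 25753/(2 - 1*200) - 1*(-38878) = 25753/(2 - 200) + 38878 = 25753/(-198) + 38878 = 25753*(-1/198) + 38878 = -25753/198 + 38878 = 7672091/198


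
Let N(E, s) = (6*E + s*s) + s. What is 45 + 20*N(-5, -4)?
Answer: -315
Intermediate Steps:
N(E, s) = s + s² + 6*E (N(E, s) = (6*E + s²) + s = (s² + 6*E) + s = s + s² + 6*E)
45 + 20*N(-5, -4) = 45 + 20*(-4 + (-4)² + 6*(-5)) = 45 + 20*(-4 + 16 - 30) = 45 + 20*(-18) = 45 - 360 = -315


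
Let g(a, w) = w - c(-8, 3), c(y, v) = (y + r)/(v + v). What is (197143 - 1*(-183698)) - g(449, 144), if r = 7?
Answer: 2284181/6 ≈ 3.8070e+5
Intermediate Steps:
c(y, v) = (7 + y)/(2*v) (c(y, v) = (y + 7)/(v + v) = (7 + y)/((2*v)) = (7 + y)*(1/(2*v)) = (7 + y)/(2*v))
g(a, w) = ⅙ + w (g(a, w) = w - (7 - 8)/(2*3) = w - (-1)/(2*3) = w - 1*(-⅙) = w + ⅙ = ⅙ + w)
(197143 - 1*(-183698)) - g(449, 144) = (197143 - 1*(-183698)) - (⅙ + 144) = (197143 + 183698) - 1*865/6 = 380841 - 865/6 = 2284181/6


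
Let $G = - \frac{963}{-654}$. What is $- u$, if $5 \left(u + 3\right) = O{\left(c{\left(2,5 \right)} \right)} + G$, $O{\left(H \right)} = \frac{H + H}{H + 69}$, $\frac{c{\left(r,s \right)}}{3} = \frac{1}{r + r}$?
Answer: $\frac{273821}{101370} \approx 2.7012$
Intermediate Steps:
$c{\left(r,s \right)} = \frac{3}{2 r}$ ($c{\left(r,s \right)} = \frac{3}{r + r} = \frac{3}{2 r}$)
$O{\left(H \right)} = \frac{2 H}{69 + H}$
$G = \frac{321}{218}$ ($G = \left(-963\right) \left(- \frac{1}{654}\right) = \frac{321}{218} \approx 1.4725$)
$u = - \frac{273821}{101370}$ ($u = -3 + \frac{\frac{2 \frac{3}{2 \cdot 2}}{69 + \frac{3}{2 \cdot 2}} + \frac{321}{218}}{5} = -3 + \frac{\frac{2 \cdot \frac{3}{2} \cdot \frac{1}{2}}{69 + \frac{3}{2} \cdot \frac{1}{2}} + \frac{321}{218}}{5} = -3 + \frac{2 \cdot \frac{3}{4} \frac{1}{69 + \frac{3}{4}} + \frac{321}{218}}{5} = -3 + \frac{2 \cdot \frac{3}{4} \frac{1}{\frac{279}{4}} + \frac{321}{218}}{5} = -3 + \frac{2 \cdot \frac{3}{4} \cdot \frac{4}{279} + \frac{321}{218}}{5} = -3 + \frac{\frac{2}{93} + \frac{321}{218}}{5} = -3 + \frac{1}{5} \cdot \frac{30289}{20274} = -3 + \frac{30289}{101370} = - \frac{273821}{101370} \approx -2.7012$)
$- u = \left(-1\right) \left(- \frac{273821}{101370}\right) = \frac{273821}{101370}$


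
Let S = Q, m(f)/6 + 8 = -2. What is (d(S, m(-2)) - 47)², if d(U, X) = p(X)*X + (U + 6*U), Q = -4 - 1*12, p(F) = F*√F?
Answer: -777574719 - 2289600*I*√15 ≈ -7.7757e+8 - 8.8676e+6*I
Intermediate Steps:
m(f) = -60 (m(f) = -48 + 6*(-2) = -48 - 12 = -60)
p(F) = F^(3/2)
Q = -16 (Q = -4 - 12 = -16)
S = -16
d(U, X) = X^(5/2) + 7*U (d(U, X) = X^(3/2)*X + (U + 6*U) = X^(5/2) + 7*U)
(d(S, m(-2)) - 47)² = (((-60)^(5/2) + 7*(-16)) - 47)² = ((7200*I*√15 - 112) - 47)² = ((-112 + 7200*I*√15) - 47)² = (-159 + 7200*I*√15)²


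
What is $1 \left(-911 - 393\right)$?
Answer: $-1304$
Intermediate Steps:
$1 \left(-911 - 393\right) = 1 \left(-1304\right) = -1304$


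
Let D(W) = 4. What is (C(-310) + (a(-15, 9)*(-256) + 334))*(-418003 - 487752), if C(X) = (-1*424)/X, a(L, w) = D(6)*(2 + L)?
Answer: -383196318642/31 ≈ -1.2361e+10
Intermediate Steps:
a(L, w) = 8 + 4*L (a(L, w) = 4*(2 + L) = 8 + 4*L)
C(X) = -424/X
(C(-310) + (a(-15, 9)*(-256) + 334))*(-418003 - 487752) = (-424/(-310) + ((8 + 4*(-15))*(-256) + 334))*(-418003 - 487752) = (-424*(-1/310) + ((8 - 60)*(-256) + 334))*(-905755) = (212/155 + (-52*(-256) + 334))*(-905755) = (212/155 + (13312 + 334))*(-905755) = (212/155 + 13646)*(-905755) = (2115342/155)*(-905755) = -383196318642/31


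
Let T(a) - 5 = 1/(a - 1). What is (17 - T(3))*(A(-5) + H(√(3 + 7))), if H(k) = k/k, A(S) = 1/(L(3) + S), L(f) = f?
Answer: 23/4 ≈ 5.7500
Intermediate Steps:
T(a) = 5 + 1/(-1 + a) (T(a) = 5 + 1/(a - 1) = 5 + 1/(-1 + a))
A(S) = 1/(3 + S)
H(k) = 1
(17 - T(3))*(A(-5) + H(√(3 + 7))) = (17 - (-4 + 5*3)/(-1 + 3))*(1/(3 - 5) + 1) = (17 - (-4 + 15)/2)*(1/(-2) + 1) = (17 - 11/2)*(-½ + 1) = (17 - 1*11/2)*(½) = (17 - 11/2)*(½) = (23/2)*(½) = 23/4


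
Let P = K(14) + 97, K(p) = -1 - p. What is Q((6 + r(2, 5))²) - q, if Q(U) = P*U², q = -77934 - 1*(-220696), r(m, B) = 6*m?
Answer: 8465270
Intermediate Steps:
q = 142762 (q = -77934 + 220696 = 142762)
P = 82 (P = (-1 - 1*14) + 97 = (-1 - 14) + 97 = -15 + 97 = 82)
Q(U) = 82*U²
Q((6 + r(2, 5))²) - q = 82*((6 + 6*2)²)² - 1*142762 = 82*((6 + 12)²)² - 142762 = 82*(18²)² - 142762 = 82*324² - 142762 = 82*104976 - 142762 = 8608032 - 142762 = 8465270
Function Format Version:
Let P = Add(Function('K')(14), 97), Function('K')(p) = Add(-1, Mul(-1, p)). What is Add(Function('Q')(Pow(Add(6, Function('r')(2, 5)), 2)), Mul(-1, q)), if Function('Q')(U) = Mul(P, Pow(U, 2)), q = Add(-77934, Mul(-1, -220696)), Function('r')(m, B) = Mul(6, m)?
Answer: 8465270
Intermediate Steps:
q = 142762 (q = Add(-77934, 220696) = 142762)
P = 82 (P = Add(Add(-1, Mul(-1, 14)), 97) = Add(Add(-1, -14), 97) = Add(-15, 97) = 82)
Function('Q')(U) = Mul(82, Pow(U, 2))
Add(Function('Q')(Pow(Add(6, Function('r')(2, 5)), 2)), Mul(-1, q)) = Add(Mul(82, Pow(Pow(Add(6, Mul(6, 2)), 2), 2)), Mul(-1, 142762)) = Add(Mul(82, Pow(Pow(Add(6, 12), 2), 2)), -142762) = Add(Mul(82, Pow(Pow(18, 2), 2)), -142762) = Add(Mul(82, Pow(324, 2)), -142762) = Add(Mul(82, 104976), -142762) = Add(8608032, -142762) = 8465270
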